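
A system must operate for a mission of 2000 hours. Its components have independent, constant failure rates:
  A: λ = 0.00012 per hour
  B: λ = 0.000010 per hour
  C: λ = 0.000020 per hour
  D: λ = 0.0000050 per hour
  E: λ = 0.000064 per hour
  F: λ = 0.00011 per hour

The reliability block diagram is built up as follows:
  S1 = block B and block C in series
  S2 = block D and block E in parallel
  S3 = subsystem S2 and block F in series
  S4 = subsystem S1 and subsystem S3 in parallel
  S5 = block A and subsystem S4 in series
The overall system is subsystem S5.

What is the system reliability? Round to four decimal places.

0.7775

R(A) = exp(−0.00012 × 2000) = 0.786628
R(B) = exp(−0.000010 × 2000) = 0.980199
R(C) = exp(−0.000020 × 2000) = 0.960789
R(D) = exp(−0.0000050 × 2000) = 0.990050
R(E) = exp(−0.000064 × 2000) = 0.879853
R(F) = exp(−0.00011 × 2000) = 0.802519
Series (B and C): 0.980199 × 0.960789 = 0.941764
Parallel (D and E): 1 − (1 − 0.990050)(1 − 0.879853) = 0.998805
Series ([0.998805] and F): 0.998805 × 0.802519 = 0.801560
Parallel ([0.941764] and [0.801560]): 1 − (1 − 0.941764)(1 − 0.801560) = 0.988444
Series (A and [0.988444]): 0.786628 × 0.988444 = 0.7775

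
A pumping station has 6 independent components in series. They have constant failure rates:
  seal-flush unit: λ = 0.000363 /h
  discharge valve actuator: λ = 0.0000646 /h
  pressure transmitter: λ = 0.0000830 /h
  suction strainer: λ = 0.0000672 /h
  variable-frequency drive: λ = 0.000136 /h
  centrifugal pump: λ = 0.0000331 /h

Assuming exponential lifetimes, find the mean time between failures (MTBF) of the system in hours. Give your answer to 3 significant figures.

1340

Series of exponential components: λ_sys = Σ λ_i
λ_sys = 0.000363 + 0.0000646 + 0.0000830 + 0.0000672 + 0.000136 + 0.0000331 = 7.4690e-04 /h
MTBF = 1 / λ_sys = 1340 h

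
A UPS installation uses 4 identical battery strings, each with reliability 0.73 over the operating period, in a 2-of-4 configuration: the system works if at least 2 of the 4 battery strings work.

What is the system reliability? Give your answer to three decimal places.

R = Σ_{i=2}^{4} C(4,i) p^i (1−p)^{4−i} with p = 0.73
C(4,2)·0.73^2·0.27^2 = 0.23309
C(4,3)·0.73^3·0.27^1 = 0.42014
C(4,4)·0.73^4·0.27^0 = 0.28398
Sum = 0.937

0.937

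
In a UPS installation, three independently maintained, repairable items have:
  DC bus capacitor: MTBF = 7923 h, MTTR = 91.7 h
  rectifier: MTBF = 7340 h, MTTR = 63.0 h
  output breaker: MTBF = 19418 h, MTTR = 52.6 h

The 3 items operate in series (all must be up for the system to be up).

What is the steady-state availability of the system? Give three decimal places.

A(DC bus capacitor) = MTBF/(MTBF+MTTR) = 7923/(7923+91.7) = 0.988559
A(rectifier) = MTBF/(MTBF+MTTR) = 7340/(7340+63.0) = 0.991490
A(output breaker) = MTBF/(MTBF+MTTR) = 19418/(19418+52.6) = 0.997298
Series availability: 0.988559 × 0.991490 × 0.997298 = 0.977

0.977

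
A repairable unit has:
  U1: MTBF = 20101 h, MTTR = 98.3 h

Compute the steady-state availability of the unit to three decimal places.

0.995

A(U1) = MTBF/(MTBF+MTTR) = 20101/(20101+98.3) = 0.995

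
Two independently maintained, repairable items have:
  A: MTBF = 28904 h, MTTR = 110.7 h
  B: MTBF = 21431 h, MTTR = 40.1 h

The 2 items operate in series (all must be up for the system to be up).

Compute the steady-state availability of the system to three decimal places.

A(A) = MTBF/(MTBF+MTTR) = 28904/(28904+110.7) = 0.996185
A(B) = MTBF/(MTBF+MTTR) = 21431/(21431+40.1) = 0.998132
Series availability: 0.996185 × 0.998132 = 0.994

0.994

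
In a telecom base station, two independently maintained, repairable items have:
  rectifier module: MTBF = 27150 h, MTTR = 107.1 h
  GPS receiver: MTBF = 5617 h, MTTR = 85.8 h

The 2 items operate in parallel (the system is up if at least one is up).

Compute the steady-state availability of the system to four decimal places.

A(rectifier module) = MTBF/(MTBF+MTTR) = 27150/(27150+107.1) = 0.996071
A(GPS receiver) = MTBF/(MTBF+MTTR) = 5617/(5617+85.8) = 0.984955
Parallel availability: 1 − (1 − 0.996071)(1 − 0.984955) = 0.9999

0.9999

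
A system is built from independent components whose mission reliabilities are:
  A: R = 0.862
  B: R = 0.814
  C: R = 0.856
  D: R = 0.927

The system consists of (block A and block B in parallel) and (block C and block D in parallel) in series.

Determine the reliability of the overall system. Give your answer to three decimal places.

Parallel (A and B): 1 − (1 − 0.86200)(1 − 0.81400) = 0.97433
Parallel (C and D): 1 − (1 − 0.85600)(1 − 0.92700) = 0.98949
Series ([0.97433] and [0.98949]): 0.97433 × 0.98949 = 0.964

0.964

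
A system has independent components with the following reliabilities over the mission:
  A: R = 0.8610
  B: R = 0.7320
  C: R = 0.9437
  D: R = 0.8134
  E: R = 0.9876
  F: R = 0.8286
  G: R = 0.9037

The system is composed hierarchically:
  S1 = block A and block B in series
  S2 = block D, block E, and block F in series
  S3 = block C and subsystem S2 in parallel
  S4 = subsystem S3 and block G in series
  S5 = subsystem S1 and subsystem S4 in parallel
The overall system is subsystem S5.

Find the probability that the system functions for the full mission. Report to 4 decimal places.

0.9581

Series (A and B): 0.861000 × 0.732000 = 0.630252
Series (D, E, and F): 0.813400 × 0.987600 × 0.828600 = 0.665626
Parallel (C and [0.665626]): 1 − (1 − 0.943700)(1 − 0.665626) = 0.981175
Series ([0.981175] and G): 0.981175 × 0.903700 = 0.886688
Parallel ([0.630252] and [0.886688]): 1 − (1 − 0.630252)(1 − 0.886688) = 0.9581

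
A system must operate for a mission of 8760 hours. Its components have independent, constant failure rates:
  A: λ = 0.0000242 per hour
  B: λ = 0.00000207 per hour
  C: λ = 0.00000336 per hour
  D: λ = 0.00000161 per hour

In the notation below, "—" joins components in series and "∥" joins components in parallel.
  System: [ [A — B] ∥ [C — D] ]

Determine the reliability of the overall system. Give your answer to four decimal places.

0.9912

R(A) = exp(−0.0000242 × 8760) = 0.808971
R(B) = exp(−0.00000207 × 8760) = 0.982030
R(C) = exp(−0.00000336 × 8760) = 0.970995
R(D) = exp(−0.00000161 × 8760) = 0.985995
Series (A and B): 0.808971 × 0.982030 = 0.794434
Series (C and D): 0.970995 × 0.985995 = 0.957396
Parallel ([0.794434] and [0.957396]): 1 − (1 − 0.794434)(1 − 0.957396) = 0.9912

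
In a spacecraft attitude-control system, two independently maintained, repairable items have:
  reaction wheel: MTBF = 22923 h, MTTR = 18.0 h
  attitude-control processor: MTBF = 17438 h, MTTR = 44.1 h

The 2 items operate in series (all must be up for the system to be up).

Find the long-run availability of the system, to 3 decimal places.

0.997

A(reaction wheel) = MTBF/(MTBF+MTTR) = 22923/(22923+18.0) = 0.999215
A(attitude-control processor) = MTBF/(MTBF+MTTR) = 17438/(17438+44.1) = 0.997477
Series availability: 0.999215 × 0.997477 = 0.997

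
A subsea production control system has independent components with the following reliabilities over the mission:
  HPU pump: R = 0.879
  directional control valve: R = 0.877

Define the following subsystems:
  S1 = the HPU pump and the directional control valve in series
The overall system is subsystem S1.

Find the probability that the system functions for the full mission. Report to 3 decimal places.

Series (HPU pump and directional control valve): 0.87900 × 0.87700 = 0.771

0.771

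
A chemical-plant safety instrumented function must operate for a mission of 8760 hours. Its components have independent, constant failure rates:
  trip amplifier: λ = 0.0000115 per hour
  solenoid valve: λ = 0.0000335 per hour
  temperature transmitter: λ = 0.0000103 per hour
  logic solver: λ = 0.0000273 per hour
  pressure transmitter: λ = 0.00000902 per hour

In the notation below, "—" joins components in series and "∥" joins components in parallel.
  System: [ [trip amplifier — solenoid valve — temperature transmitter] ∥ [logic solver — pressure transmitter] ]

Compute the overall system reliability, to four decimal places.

0.8954

R(trip amplifier) = exp(−0.0000115 × 8760) = 0.904168
R(solenoid valve) = exp(−0.0000335 × 8760) = 0.745679
R(temperature transmitter) = exp(−0.0000103 × 8760) = 0.913723
R(logic solver) = exp(−0.0000273 × 8760) = 0.787298
R(pressure transmitter) = exp(−0.00000902 × 8760) = 0.924026
Series (trip amplifier, solenoid valve, and temperature transmitter): 0.904168 × 0.745679 × 0.913723 = 0.616049
Series (logic solver and pressure transmitter): 0.787298 × 0.924026 = 0.727484
Parallel ([0.616049] and [0.727484]): 1 − (1 − 0.616049)(1 − 0.727484) = 0.8954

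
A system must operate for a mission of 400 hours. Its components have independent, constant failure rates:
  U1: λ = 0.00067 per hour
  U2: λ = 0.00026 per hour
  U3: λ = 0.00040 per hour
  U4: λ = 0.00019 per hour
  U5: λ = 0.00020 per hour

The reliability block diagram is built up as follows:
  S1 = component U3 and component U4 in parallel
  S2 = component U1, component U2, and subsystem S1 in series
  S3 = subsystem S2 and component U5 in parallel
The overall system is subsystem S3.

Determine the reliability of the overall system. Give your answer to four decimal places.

0.9755

R(U1) = exp(−0.00067 × 400) = 0.764908
R(U2) = exp(−0.00026 × 400) = 0.901225
R(U3) = exp(−0.00040 × 400) = 0.852144
R(U4) = exp(−0.00019 × 400) = 0.926816
R(U5) = exp(−0.00020 × 400) = 0.923116
Parallel (U3 and U4): 1 − (1 − 0.852144)(1 − 0.926816) = 0.989179
Series (U1, U2, and [0.989179]): 0.764908 × 0.901225 × 0.989179 = 0.681895
Parallel ([0.681895] and U5): 1 − (1 − 0.681895)(1 − 0.923116) = 0.9755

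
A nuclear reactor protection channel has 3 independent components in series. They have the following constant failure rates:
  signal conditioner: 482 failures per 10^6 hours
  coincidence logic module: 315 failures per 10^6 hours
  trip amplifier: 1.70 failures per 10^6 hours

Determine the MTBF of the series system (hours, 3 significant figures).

Series of exponential components: λ_sys = Σ λ_i
λ_sys = 0.000482 + 0.000315 + 0.00000170 = 7.9870e-04 /h
MTBF = 1 / λ_sys = 1250 h

1250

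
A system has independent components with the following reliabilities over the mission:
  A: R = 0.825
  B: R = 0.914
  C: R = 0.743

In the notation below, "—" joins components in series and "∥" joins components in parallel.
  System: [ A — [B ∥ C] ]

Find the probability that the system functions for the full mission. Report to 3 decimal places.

Parallel (B and C): 1 − (1 − 0.91400)(1 − 0.74300) = 0.97790
Series (A and [0.97790]): 0.82500 × 0.97790 = 0.807

0.807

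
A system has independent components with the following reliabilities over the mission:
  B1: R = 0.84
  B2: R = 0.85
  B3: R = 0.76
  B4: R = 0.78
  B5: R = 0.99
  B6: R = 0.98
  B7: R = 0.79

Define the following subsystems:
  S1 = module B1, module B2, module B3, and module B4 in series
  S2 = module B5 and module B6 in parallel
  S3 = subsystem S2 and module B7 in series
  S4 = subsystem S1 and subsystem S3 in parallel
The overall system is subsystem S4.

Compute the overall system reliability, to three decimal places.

Series (B1, B2, B3, and B4): 0.84000 × 0.85000 × 0.76000 × 0.78000 = 0.42326
Parallel (B5 and B6): 1 − (1 − 0.99000)(1 − 0.98000) = 0.99980
Series ([0.99980] and B7): 0.99980 × 0.79000 = 0.78984
Parallel ([0.42326] and [0.78984]): 1 − (1 − 0.42326)(1 − 0.78984) = 0.879

0.879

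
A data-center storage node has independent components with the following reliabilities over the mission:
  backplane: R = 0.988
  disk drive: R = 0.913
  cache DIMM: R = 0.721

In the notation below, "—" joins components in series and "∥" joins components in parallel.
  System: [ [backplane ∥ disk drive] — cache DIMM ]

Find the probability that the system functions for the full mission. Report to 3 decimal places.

0.720

Parallel (backplane and disk drive): 1 − (1 − 0.98800)(1 − 0.91300) = 0.99896
Series ([0.99896] and cache DIMM): 0.99896 × 0.72100 = 0.720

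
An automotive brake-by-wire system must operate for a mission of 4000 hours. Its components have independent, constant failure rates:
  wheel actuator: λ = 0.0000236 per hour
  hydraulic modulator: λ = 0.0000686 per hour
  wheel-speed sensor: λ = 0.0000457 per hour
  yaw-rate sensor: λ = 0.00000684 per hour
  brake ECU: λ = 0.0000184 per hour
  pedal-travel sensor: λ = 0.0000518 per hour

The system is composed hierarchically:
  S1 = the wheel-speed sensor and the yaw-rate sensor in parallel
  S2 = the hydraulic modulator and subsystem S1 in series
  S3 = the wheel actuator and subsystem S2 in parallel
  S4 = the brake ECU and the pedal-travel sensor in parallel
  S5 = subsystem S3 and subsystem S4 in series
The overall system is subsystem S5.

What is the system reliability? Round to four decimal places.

0.9651

R(wheel actuator) = exp(−0.0000236 × 4000) = 0.909919
R(hydraulic modulator) = exp(−0.0000686 × 4000) = 0.760028
R(wheel-speed sensor) = exp(−0.0000457 × 4000) = 0.832935
R(yaw-rate sensor) = exp(−0.00000684 × 4000) = 0.973011
R(brake ECU) = exp(−0.0000184 × 4000) = 0.929043
R(pedal-travel sensor) = exp(−0.0000518 × 4000) = 0.812857
Parallel (wheel-speed sensor and yaw-rate sensor): 1 − (1 − 0.832935)(1 − 0.973011) = 0.995491
Series (hydraulic modulator and [0.995491]): 0.760028 × 0.995491 = 0.756601
Parallel (wheel actuator and [0.756601]): 1 − (1 − 0.909919)(1 − 0.756601) = 0.978074
Parallel (brake ECU and pedal-travel sensor): 1 − (1 − 0.929043)(1 − 0.812857) = 0.986721
Series ([0.978074] and [0.986721]): 0.978074 × 0.986721 = 0.9651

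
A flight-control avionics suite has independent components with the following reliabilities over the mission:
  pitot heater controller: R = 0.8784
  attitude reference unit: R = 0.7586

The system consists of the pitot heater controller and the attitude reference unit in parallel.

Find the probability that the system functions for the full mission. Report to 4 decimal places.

0.9706

Parallel (pitot heater controller and attitude reference unit): 1 − (1 − 0.878400)(1 − 0.758600) = 0.9706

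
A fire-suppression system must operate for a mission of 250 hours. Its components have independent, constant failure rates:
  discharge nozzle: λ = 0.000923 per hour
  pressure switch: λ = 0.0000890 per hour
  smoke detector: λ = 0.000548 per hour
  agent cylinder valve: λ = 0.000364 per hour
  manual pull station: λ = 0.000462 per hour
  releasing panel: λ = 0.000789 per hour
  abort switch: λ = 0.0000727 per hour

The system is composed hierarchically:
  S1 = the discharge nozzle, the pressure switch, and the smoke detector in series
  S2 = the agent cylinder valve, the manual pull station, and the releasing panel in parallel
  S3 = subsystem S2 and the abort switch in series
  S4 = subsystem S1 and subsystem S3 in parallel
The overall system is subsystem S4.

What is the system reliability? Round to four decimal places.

R(discharge nozzle) = exp(−0.000923 × 250) = 0.793938
R(pressure switch) = exp(−0.0000890 × 250) = 0.977996
R(smoke detector) = exp(−0.000548 × 250) = 0.871970
R(agent cylinder valve) = exp(−0.000364 × 250) = 0.913018
R(manual pull station) = exp(−0.000462 × 250) = 0.890921
R(releasing panel) = exp(−0.000789 × 250) = 0.820985
R(abort switch) = exp(−0.0000727 × 250) = 0.981989
Series (discharge nozzle, pressure switch, and smoke detector): 0.793938 × 0.977996 × 0.871970 = 0.677057
Parallel (agent cylinder valve, manual pull station, and releasing panel): 1 − (1 − 0.913018)(1 − 0.890921)(1 − 0.820985) = 0.998302
Series ([0.998302] and abort switch): 0.998302 × 0.981989 = 0.980322
Parallel ([0.677057] and [0.980322]): 1 − (1 − 0.677057)(1 − 0.980322) = 0.9936

0.9936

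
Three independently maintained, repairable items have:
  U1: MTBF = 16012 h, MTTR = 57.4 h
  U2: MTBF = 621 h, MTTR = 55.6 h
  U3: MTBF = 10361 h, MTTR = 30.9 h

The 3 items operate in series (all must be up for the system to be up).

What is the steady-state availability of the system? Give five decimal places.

A(U1) = MTBF/(MTBF+MTTR) = 16012/(16012+57.4) = 0.996428
A(U2) = MTBF/(MTBF+MTTR) = 621/(621+55.6) = 0.917824
A(U3) = MTBF/(MTBF+MTTR) = 10361/(10361+30.9) = 0.997027
Series availability: 0.996428 × 0.917824 × 0.997027 = 0.91183

0.91183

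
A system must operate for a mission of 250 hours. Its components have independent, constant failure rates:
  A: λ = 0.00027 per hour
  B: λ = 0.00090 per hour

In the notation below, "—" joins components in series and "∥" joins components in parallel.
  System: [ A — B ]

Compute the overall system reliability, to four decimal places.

0.7464

R(A) = exp(−0.00027 × 250) = 0.934728
R(B) = exp(−0.00090 × 250) = 0.798516
Series (A and B): 0.934728 × 0.798516 = 0.7464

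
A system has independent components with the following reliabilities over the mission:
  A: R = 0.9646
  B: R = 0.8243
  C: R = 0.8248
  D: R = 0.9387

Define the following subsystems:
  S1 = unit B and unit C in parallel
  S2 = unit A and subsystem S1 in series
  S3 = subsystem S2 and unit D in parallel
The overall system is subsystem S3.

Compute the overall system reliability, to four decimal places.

0.9960

Parallel (B and C): 1 − (1 − 0.824300)(1 − 0.824800) = 0.969217
Series (A and [0.969217]): 0.964600 × 0.969217 = 0.934907
Parallel ([0.934907] and D): 1 − (1 − 0.934907)(1 − 0.938700) = 0.9960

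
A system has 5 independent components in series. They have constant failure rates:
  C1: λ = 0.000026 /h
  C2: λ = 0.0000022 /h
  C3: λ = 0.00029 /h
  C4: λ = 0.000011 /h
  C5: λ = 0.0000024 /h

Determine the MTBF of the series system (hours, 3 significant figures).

3020

Series of exponential components: λ_sys = Σ λ_i
λ_sys = 0.000026 + 0.0000022 + 0.00029 + 0.000011 + 0.0000024 = 3.3160e-04 /h
MTBF = 1 / λ_sys = 3020 h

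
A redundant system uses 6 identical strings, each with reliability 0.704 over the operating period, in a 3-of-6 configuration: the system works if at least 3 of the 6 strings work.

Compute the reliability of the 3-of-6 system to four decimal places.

0.9327

R = Σ_{i=3}^{6} C(6,i) p^i (1−p)^{6−i} with p = 0.704
C(6,3)·0.704^3·0.296^3 = 0.180977
C(6,4)·0.704^4·0.296^2 = 0.322824
C(6,5)·0.704^5·0.296^1 = 0.307119
C(6,6)·0.704^6·0.296^0 = 0.121741
Sum = 0.9327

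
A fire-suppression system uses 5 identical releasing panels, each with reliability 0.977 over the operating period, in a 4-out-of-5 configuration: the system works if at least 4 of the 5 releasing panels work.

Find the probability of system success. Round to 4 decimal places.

R = Σ_{i=4}^{5} C(5,i) p^i (1−p)^{5−i} with p = 0.977
C(5,4)·0.977^4·0.023^1 = 0.104779
C(5,5)·0.977^5·0.023^0 = 0.890170
Sum = 0.9949

0.9949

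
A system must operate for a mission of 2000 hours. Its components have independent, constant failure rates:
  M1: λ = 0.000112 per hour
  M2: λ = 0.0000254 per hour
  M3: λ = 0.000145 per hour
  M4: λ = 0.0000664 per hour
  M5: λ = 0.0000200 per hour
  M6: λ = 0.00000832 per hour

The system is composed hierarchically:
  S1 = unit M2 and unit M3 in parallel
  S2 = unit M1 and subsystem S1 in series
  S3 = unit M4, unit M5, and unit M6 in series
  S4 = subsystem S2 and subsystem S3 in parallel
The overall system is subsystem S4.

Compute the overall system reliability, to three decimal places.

0.964

R(M1) = exp(−0.000112 × 2000) = 0.79932
R(M2) = exp(−0.0000254 × 2000) = 0.95047
R(M3) = exp(−0.000145 × 2000) = 0.74826
R(M4) = exp(−0.0000664 × 2000) = 0.87564
R(M5) = exp(−0.0000200 × 2000) = 0.96079
R(M6) = exp(−0.00000832 × 2000) = 0.98350
Parallel (M2 and M3): 1 − (1 − 0.95047)(1 − 0.74826) = 0.98753
Series (M1 and [0.98753]): 0.79932 × 0.98753 = 0.78935
Series (M4, M5, and M6): 0.87564 × 0.96079 × 0.98350 = 0.82742
Parallel ([0.78935] and [0.82742]): 1 − (1 − 0.78935)(1 − 0.82742) = 0.964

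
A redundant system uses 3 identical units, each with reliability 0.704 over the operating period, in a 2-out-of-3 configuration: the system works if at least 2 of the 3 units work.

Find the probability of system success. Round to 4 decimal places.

R = Σ_{i=2}^{3} C(3,i) p^i (1−p)^{3−i} with p = 0.704
C(3,2)·0.704^2·0.296^1 = 0.440107
C(3,3)·0.704^3·0.296^0 = 0.348914
Sum = 0.7890

0.7890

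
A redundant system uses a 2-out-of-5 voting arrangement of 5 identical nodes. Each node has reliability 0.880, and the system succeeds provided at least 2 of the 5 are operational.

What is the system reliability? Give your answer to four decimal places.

0.9991

R = Σ_{i=2}^{5} C(5,i) p^i (1−p)^{5−i} with p = 0.880
C(5,2)·0.880^2·0.120^3 = 0.013382
C(5,3)·0.880^3·0.120^2 = 0.098132
C(5,4)·0.880^4·0.120^1 = 0.359817
C(5,5)·0.880^5·0.120^0 = 0.527732
Sum = 0.9991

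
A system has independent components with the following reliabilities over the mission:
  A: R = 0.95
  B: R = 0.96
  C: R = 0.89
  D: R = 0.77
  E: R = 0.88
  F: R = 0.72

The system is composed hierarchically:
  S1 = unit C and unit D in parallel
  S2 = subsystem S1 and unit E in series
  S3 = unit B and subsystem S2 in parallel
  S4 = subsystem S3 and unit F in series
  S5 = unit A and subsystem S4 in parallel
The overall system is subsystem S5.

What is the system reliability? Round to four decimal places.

Parallel (C and D): 1 − (1 − 0.890000)(1 − 0.770000) = 0.974700
Series ([0.974700] and E): 0.974700 × 0.880000 = 0.857736
Parallel (B and [0.857736]): 1 − (1 − 0.960000)(1 − 0.857736) = 0.994309
Series ([0.994309] and F): 0.994309 × 0.720000 = 0.715902
Parallel (A and [0.715902]): 1 − (1 − 0.950000)(1 − 0.715902) = 0.9858

0.9858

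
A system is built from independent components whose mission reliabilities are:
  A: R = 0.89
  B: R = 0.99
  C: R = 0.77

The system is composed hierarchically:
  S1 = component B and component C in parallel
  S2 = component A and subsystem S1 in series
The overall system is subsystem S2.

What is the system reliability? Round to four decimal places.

Parallel (B and C): 1 − (1 − 0.990000)(1 − 0.770000) = 0.997700
Series (A and [0.997700]): 0.890000 × 0.997700 = 0.8880

0.8880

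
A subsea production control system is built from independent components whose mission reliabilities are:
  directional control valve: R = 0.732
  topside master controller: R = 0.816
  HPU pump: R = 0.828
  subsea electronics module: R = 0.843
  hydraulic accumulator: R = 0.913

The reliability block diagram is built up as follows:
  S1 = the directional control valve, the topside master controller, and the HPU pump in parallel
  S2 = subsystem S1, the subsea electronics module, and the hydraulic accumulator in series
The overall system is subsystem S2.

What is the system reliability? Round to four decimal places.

0.7631

Parallel (directional control valve, topside master controller, and HPU pump): 1 − (1 − 0.732000)(1 − 0.816000)(1 − 0.828000) = 0.991518
Series ([0.991518], subsea electronics module, and hydraulic accumulator): 0.991518 × 0.843000 × 0.913000 = 0.7631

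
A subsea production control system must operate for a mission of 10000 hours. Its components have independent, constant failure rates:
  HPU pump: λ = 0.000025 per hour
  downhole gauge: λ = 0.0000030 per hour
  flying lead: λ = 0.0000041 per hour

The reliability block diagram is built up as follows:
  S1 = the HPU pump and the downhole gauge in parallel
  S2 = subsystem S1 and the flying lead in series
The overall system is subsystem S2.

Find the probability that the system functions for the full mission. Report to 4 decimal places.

R(HPU pump) = exp(−0.000025 × 10000) = 0.778801
R(downhole gauge) = exp(−0.0000030 × 10000) = 0.970446
R(flying lead) = exp(−0.0000041 × 10000) = 0.959829
Parallel (HPU pump and downhole gauge): 1 − (1 − 0.778801)(1 − 0.970446) = 0.993463
Series ([0.993463] and flying lead): 0.993463 × 0.959829 = 0.9536

0.9536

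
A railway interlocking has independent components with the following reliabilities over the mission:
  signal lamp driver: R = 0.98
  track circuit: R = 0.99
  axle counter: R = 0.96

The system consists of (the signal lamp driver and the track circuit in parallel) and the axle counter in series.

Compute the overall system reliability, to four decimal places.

Parallel (signal lamp driver and track circuit): 1 − (1 − 0.980000)(1 − 0.990000) = 0.999800
Series ([0.999800] and axle counter): 0.999800 × 0.960000 = 0.9598

0.9598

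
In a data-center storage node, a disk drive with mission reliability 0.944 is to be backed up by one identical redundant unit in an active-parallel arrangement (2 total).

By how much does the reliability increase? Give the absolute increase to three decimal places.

0.053

R_before = 0.944
R_after = 1 − (1 − 0.944)^2 = 0.997
ΔR = 0.997 − 0.944 = 0.053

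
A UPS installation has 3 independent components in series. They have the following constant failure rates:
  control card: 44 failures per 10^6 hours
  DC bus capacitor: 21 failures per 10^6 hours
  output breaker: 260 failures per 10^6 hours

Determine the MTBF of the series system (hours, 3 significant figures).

3080

Series of exponential components: λ_sys = Σ λ_i
λ_sys = 0.000044 + 0.000021 + 0.00026 = 3.2500e-04 /h
MTBF = 1 / λ_sys = 3080 h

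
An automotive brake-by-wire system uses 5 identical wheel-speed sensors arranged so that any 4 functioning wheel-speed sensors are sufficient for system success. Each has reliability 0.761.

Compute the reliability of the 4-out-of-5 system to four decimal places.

0.6560

R = Σ_{i=4}^{5} C(5,i) p^i (1−p)^{5−i} with p = 0.761
C(5,4)·0.761^4·0.239^1 = 0.400780
C(5,5)·0.761^5·0.239^0 = 0.255225
Sum = 0.6560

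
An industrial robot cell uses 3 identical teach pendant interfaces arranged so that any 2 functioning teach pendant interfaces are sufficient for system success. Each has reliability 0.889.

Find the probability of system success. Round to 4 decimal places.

R = Σ_{i=2}^{3} C(3,i) p^i (1−p)^{3−i} with p = 0.889
C(3,2)·0.889^2·0.111^1 = 0.263177
C(3,3)·0.889^3·0.111^0 = 0.702595
Sum = 0.9658

0.9658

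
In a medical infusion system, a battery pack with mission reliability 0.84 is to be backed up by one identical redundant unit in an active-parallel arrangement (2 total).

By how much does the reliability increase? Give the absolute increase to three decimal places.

R_before = 0.84
R_after = 1 − (1 − 0.84)^2 = 0.974
ΔR = 0.974 − 0.84 = 0.134

0.134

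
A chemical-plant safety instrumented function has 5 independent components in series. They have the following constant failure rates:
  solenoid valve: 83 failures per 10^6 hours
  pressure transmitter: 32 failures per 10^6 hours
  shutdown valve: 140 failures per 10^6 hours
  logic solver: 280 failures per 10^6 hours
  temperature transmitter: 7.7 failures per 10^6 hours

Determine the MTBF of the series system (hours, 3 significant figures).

1840

Series of exponential components: λ_sys = Σ λ_i
λ_sys = 0.000083 + 0.000032 + 0.00014 + 0.00028 + 0.0000077 = 5.4270e-04 /h
MTBF = 1 / λ_sys = 1840 h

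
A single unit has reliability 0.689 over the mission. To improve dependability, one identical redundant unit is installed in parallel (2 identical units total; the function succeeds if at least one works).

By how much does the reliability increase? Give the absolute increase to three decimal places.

R_before = 0.689
R_after = 1 − (1 − 0.689)^2 = 0.903
ΔR = 0.903 − 0.689 = 0.214

0.214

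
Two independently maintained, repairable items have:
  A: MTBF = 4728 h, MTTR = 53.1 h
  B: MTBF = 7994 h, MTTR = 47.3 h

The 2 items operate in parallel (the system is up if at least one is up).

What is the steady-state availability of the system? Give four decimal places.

0.9999

A(A) = MTBF/(MTBF+MTTR) = 4728/(4728+53.1) = 0.988894
A(B) = MTBF/(MTBF+MTTR) = 7994/(7994+47.3) = 0.994118
Parallel availability: 1 − (1 − 0.988894)(1 − 0.994118) = 0.9999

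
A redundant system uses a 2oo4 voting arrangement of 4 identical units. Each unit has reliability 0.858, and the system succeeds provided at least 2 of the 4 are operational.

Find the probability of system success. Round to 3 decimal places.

R = Σ_{i=2}^{4} C(4,i) p^i (1−p)^{4−i} with p = 0.858
C(4,2)·0.858^2·0.142^2 = 0.08906
C(4,3)·0.858^3·0.142^1 = 0.35877
C(4,4)·0.858^4·0.142^0 = 0.54194
Sum = 0.990

0.990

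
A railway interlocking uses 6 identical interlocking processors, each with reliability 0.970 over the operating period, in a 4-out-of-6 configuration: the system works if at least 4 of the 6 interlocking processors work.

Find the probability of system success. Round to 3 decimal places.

0.999

R = Σ_{i=4}^{6} C(6,i) p^i (1−p)^{6−i} with p = 0.970
C(6,4)·0.970^4·0.030^2 = 0.01195
C(6,5)·0.970^5·0.030^1 = 0.15457
C(6,6)·0.970^6·0.030^0 = 0.83297
Sum = 0.999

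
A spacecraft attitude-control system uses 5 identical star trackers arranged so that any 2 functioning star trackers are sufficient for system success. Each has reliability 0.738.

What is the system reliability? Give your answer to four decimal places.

R = Σ_{i=2}^{5} C(5,i) p^i (1−p)^{5−i} with p = 0.738
C(5,2)·0.738^2·0.262^3 = 0.097953
C(5,3)·0.738^3·0.262^2 = 0.275913
C(5,4)·0.738^4·0.262^1 = 0.388595
C(5,5)·0.738^5·0.262^0 = 0.218918
Sum = 0.9814

0.9814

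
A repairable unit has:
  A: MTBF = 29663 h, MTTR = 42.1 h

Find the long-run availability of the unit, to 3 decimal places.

0.999

A(A) = MTBF/(MTBF+MTTR) = 29663/(29663+42.1) = 0.999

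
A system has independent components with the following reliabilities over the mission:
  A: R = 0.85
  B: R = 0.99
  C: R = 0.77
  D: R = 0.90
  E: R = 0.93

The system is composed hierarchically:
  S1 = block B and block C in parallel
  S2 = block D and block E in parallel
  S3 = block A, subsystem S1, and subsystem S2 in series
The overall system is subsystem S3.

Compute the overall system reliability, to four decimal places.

0.8421

Parallel (B and C): 1 − (1 − 0.990000)(1 − 0.770000) = 0.997700
Parallel (D and E): 1 − (1 − 0.900000)(1 − 0.930000) = 0.993000
Series (A, [0.997700], and [0.993000]): 0.850000 × 0.997700 × 0.993000 = 0.8421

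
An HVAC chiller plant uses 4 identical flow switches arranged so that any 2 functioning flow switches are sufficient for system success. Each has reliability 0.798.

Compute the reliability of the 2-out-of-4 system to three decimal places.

R = Σ_{i=2}^{4} C(4,i) p^i (1−p)^{4−i} with p = 0.798
C(4,2)·0.798^2·0.202^2 = 0.15590
C(4,3)·0.798^3·0.202^1 = 0.41060
C(4,4)·0.798^4·0.202^0 = 0.40552
Sum = 0.972

0.972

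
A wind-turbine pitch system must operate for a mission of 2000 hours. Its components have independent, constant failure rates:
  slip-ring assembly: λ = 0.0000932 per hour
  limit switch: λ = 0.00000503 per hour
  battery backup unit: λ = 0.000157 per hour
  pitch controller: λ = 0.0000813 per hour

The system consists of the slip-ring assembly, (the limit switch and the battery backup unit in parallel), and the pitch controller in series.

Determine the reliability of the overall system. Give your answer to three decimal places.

0.703

R(slip-ring assembly) = exp(−0.0000932 × 2000) = 0.82994
R(limit switch) = exp(−0.00000503 × 2000) = 0.98999
R(battery backup unit) = exp(−0.000157 × 2000) = 0.73052
R(pitch controller) = exp(−0.0000813 × 2000) = 0.84993
Parallel (limit switch and battery backup unit): 1 − (1 − 0.98999)(1 − 0.73052) = 0.99730
Series (slip-ring assembly, [0.99730], and pitch controller): 0.82994 × 0.99730 × 0.84993 = 0.703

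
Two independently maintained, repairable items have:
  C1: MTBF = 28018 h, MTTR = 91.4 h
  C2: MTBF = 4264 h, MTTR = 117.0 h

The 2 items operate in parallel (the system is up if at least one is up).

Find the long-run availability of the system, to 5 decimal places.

0.99991

A(C1) = MTBF/(MTBF+MTTR) = 28018/(28018+91.4) = 0.996748
A(C2) = MTBF/(MTBF+MTTR) = 4264/(4264+117.0) = 0.973294
Parallel availability: 1 − (1 − 0.996748)(1 − 0.973294) = 0.99991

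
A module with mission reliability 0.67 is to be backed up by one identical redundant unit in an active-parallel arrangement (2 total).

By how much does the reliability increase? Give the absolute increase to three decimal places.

R_before = 0.67
R_after = 1 − (1 − 0.67)^2 = 0.891
ΔR = 0.891 − 0.67 = 0.221

0.221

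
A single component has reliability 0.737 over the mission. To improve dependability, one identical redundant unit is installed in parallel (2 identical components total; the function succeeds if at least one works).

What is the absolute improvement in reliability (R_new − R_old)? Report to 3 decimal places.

R_before = 0.737
R_after = 1 − (1 − 0.737)^2 = 0.931
ΔR = 0.931 − 0.737 = 0.194

0.194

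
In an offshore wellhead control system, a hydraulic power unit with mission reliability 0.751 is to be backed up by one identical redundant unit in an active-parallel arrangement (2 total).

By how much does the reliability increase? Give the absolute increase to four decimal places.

R_before = 0.751
R_after = 1 − (1 − 0.751)^2 = 0.9380
ΔR = 0.9380 − 0.751 = 0.1870

0.1870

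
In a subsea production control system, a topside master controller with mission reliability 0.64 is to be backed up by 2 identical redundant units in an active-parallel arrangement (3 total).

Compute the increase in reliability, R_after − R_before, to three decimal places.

0.313

R_before = 0.64
R_after = 1 − (1 − 0.64)^3 = 0.953
ΔR = 0.953 − 0.64 = 0.313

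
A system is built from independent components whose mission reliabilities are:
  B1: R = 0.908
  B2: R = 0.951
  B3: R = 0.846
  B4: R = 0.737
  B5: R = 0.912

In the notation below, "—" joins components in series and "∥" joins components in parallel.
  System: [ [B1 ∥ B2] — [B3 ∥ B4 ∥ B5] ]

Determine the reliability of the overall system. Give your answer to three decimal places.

Parallel (B1 and B2): 1 − (1 − 0.90800)(1 − 0.95100) = 0.99549
Parallel (B3, B4, and B5): 1 − (1 − 0.84600)(1 − 0.73700)(1 − 0.91200) = 0.99644
Series ([0.99549] and [0.99644]): 0.99549 × 0.99644 = 0.992

0.992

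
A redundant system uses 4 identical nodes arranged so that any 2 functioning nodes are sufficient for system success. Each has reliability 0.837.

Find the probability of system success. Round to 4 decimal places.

R = Σ_{i=2}^{4} C(4,i) p^i (1−p)^{4−i} with p = 0.837
C(4,2)·0.837^2·0.163^2 = 0.111681
C(4,3)·0.837^3·0.163^1 = 0.382317
C(4,4)·0.837^4·0.163^0 = 0.490797
Sum = 0.9848

0.9848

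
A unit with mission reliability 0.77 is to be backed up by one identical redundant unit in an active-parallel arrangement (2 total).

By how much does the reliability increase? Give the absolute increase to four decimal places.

R_before = 0.77
R_after = 1 − (1 − 0.77)^2 = 0.9471
ΔR = 0.9471 − 0.77 = 0.1771

0.1771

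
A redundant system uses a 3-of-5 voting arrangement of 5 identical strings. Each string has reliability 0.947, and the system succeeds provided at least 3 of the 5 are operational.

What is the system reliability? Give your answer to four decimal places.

0.9986

R = Σ_{i=3}^{5} C(5,i) p^i (1−p)^{5−i} with p = 0.947
C(5,3)·0.947^3·0.053^2 = 0.023856
C(5,4)·0.947^4·0.053^1 = 0.213131
C(5,5)·0.947^5·0.053^0 = 0.761640
Sum = 0.9986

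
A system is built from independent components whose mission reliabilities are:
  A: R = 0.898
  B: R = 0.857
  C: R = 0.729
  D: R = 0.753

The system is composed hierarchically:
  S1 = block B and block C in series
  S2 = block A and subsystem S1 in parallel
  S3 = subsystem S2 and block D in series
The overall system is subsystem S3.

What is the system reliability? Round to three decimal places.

Series (B and C): 0.85700 × 0.72900 = 0.62475
Parallel (A and [0.62475]): 1 − (1 − 0.89800)(1 − 0.62475) = 0.96172
Series ([0.96172] and D): 0.96172 × 0.75300 = 0.724

0.724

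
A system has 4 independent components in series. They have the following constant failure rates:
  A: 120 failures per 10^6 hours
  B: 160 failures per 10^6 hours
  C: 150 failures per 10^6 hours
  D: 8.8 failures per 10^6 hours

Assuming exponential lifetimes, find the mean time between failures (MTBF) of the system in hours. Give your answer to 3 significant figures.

2280

Series of exponential components: λ_sys = Σ λ_i
λ_sys = 0.00012 + 0.00016 + 0.00015 + 0.0000088 = 4.3880e-04 /h
MTBF = 1 / λ_sys = 2280 h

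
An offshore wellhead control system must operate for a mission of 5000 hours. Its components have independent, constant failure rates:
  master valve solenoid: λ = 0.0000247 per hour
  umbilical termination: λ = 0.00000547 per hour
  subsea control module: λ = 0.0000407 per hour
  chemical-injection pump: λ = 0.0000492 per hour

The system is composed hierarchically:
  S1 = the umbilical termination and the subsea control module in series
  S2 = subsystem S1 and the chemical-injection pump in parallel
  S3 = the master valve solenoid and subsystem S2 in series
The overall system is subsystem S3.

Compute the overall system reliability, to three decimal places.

R(master valve solenoid) = exp(−0.0000247 × 5000) = 0.88382
R(umbilical termination) = exp(−0.00000547 × 5000) = 0.97302
R(subsea control module) = exp(−0.0000407 × 5000) = 0.81587
R(chemical-injection pump) = exp(−0.0000492 × 5000) = 0.78192
Series (umbilical termination and subsea control module): 0.97302 × 0.81587 = 0.79386
Parallel ([0.79386] and chemical-injection pump): 1 − (1 − 0.79386)(1 − 0.78192) = 0.95504
Series (master valve solenoid and [0.95504]): 0.88382 × 0.95504 = 0.844

0.844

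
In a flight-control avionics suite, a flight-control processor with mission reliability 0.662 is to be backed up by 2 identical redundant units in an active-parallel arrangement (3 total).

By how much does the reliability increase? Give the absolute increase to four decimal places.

0.2994

R_before = 0.662
R_after = 1 − (1 − 0.662)^3 = 0.9614
ΔR = 0.9614 − 0.662 = 0.2994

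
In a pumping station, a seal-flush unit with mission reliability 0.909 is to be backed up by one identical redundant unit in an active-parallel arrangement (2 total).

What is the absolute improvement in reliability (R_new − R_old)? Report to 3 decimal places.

0.083

R_before = 0.909
R_after = 1 − (1 − 0.909)^2 = 0.992
ΔR = 0.992 − 0.909 = 0.083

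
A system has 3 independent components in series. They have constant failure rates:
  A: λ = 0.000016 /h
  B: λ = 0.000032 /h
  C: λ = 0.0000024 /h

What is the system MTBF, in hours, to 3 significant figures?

19800

Series of exponential components: λ_sys = Σ λ_i
λ_sys = 0.000016 + 0.000032 + 0.0000024 = 5.0400e-05 /h
MTBF = 1 / λ_sys = 19800 h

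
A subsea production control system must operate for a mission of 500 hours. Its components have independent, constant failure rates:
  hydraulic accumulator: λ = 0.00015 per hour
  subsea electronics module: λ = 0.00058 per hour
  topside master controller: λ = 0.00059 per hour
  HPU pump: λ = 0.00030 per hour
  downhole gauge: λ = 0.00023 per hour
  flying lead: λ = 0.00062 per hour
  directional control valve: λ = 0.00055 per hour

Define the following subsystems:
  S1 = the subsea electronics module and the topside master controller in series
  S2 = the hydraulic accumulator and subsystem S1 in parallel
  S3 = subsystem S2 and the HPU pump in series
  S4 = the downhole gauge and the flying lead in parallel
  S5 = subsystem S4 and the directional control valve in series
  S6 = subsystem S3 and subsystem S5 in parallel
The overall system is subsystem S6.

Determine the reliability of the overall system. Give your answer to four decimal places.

0.9562

R(hydraulic accumulator) = exp(−0.00015 × 500) = 0.927743
R(subsea electronics module) = exp(−0.00058 × 500) = 0.748264
R(topside master controller) = exp(−0.00059 × 500) = 0.744532
R(HPU pump) = exp(−0.00030 × 500) = 0.860708
R(downhole gauge) = exp(−0.00023 × 500) = 0.891366
R(flying lead) = exp(−0.00062 × 500) = 0.733447
R(directional control valve) = exp(−0.00055 × 500) = 0.759572
Series (subsea electronics module and topside master controller): 0.748264 × 0.744532 = 0.557106
Parallel (hydraulic accumulator and [0.557106]): 1 − (1 − 0.927743)(1 − 0.557106) = 0.967998
Series ([0.967998] and HPU pump): 0.967998 × 0.860708 = 0.833164
Parallel (downhole gauge and flying lead): 1 − (1 − 0.891366)(1 − 0.733447) = 0.971043
Series ([0.971043] and directional control valve): 0.971043 × 0.759572 = 0.737577
Parallel ([0.833164] and [0.737577]): 1 − (1 − 0.833164)(1 − 0.737577) = 0.9562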